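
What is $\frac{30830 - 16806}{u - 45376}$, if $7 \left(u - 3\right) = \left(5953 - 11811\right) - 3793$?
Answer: $- \frac{49084}{163631} \approx -0.29997$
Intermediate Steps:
$u = - \frac{9630}{7}$ ($u = 3 + \frac{\left(5953 - 11811\right) - 3793}{7} = 3 + \frac{-5858 - 3793}{7} = 3 + \frac{1}{7} \left(-9651\right) = 3 - \frac{9651}{7} = - \frac{9630}{7} \approx -1375.7$)
$\frac{30830 - 16806}{u - 45376} = \frac{30830 - 16806}{- \frac{9630}{7} - 45376} = \frac{14024}{- \frac{327262}{7}} = 14024 \left(- \frac{7}{327262}\right) = - \frac{49084}{163631}$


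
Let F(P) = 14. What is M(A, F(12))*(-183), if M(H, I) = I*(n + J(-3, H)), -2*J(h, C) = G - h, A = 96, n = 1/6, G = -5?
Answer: -2989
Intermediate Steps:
n = 1/6 ≈ 0.16667
J(h, C) = 5/2 + h/2 (J(h, C) = -(-5 - h)/2 = 5/2 + h/2)
M(H, I) = 7*I/6 (M(H, I) = I*(1/6 + (5/2 + (1/2)*(-3))) = I*(1/6 + (5/2 - 3/2)) = I*(1/6 + 1) = I*(7/6) = 7*I/6)
M(A, F(12))*(-183) = ((7/6)*14)*(-183) = (49/3)*(-183) = -2989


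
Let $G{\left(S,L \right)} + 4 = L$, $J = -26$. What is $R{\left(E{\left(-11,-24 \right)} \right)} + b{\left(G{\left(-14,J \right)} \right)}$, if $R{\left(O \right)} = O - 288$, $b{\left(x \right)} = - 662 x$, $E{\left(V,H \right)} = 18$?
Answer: $19590$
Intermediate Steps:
$G{\left(S,L \right)} = -4 + L$
$R{\left(O \right)} = -288 + O$
$R{\left(E{\left(-11,-24 \right)} \right)} + b{\left(G{\left(-14,J \right)} \right)} = \left(-288 + 18\right) - 662 \left(-4 - 26\right) = -270 - -19860 = -270 + 19860 = 19590$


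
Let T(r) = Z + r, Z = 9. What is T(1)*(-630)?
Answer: -6300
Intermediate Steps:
T(r) = 9 + r
T(1)*(-630) = (9 + 1)*(-630) = 10*(-630) = -6300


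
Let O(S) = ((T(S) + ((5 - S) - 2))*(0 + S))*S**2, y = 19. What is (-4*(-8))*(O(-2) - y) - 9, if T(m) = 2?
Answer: -2409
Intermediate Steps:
O(S) = S**3*(5 - S) (O(S) = ((2 + ((5 - S) - 2))*(0 + S))*S**2 = ((2 + (3 - S))*S)*S**2 = ((5 - S)*S)*S**2 = (S*(5 - S))*S**2 = S**3*(5 - S))
(-4*(-8))*(O(-2) - y) - 9 = (-4*(-8))*((-2)**3*(5 - 1*(-2)) - 1*19) - 9 = 32*(-8*(5 + 2) - 19) - 9 = 32*(-8*7 - 19) - 9 = 32*(-56 - 19) - 9 = 32*(-75) - 9 = -2400 - 9 = -2409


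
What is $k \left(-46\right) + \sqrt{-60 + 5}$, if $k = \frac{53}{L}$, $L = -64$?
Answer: $\frac{1219}{32} + i \sqrt{55} \approx 38.094 + 7.4162 i$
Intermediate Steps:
$k = - \frac{53}{64}$ ($k = \frac{53}{-64} = 53 \left(- \frac{1}{64}\right) = - \frac{53}{64} \approx -0.82813$)
$k \left(-46\right) + \sqrt{-60 + 5} = \left(- \frac{53}{64}\right) \left(-46\right) + \sqrt{-60 + 5} = \frac{1219}{32} + \sqrt{-55} = \frac{1219}{32} + i \sqrt{55}$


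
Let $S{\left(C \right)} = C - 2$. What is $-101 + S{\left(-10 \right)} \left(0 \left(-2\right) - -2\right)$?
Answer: $-125$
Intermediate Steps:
$S{\left(C \right)} = -2 + C$ ($S{\left(C \right)} = C - 2 = -2 + C$)
$-101 + S{\left(-10 \right)} \left(0 \left(-2\right) - -2\right) = -101 + \left(-2 - 10\right) \left(0 \left(-2\right) - -2\right) = -101 - 12 \left(0 + \left(-3 + 5\right)\right) = -101 - 12 \left(0 + 2\right) = -101 - 24 = -125$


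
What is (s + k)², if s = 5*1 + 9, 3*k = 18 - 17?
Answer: 1849/9 ≈ 205.44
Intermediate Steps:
k = ⅓ (k = (18 - 17)/3 = (⅓)*1 = ⅓ ≈ 0.33333)
s = 14 (s = 5 + 9 = 14)
(s + k)² = (14 + ⅓)² = (43/3)² = 1849/9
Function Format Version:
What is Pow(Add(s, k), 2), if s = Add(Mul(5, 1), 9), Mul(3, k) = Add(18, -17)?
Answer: Rational(1849, 9) ≈ 205.44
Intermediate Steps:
k = Rational(1, 3) (k = Mul(Rational(1, 3), Add(18, -17)) = Mul(Rational(1, 3), 1) = Rational(1, 3) ≈ 0.33333)
s = 14 (s = Add(5, 9) = 14)
Pow(Add(s, k), 2) = Pow(Add(14, Rational(1, 3)), 2) = Pow(Rational(43, 3), 2) = Rational(1849, 9)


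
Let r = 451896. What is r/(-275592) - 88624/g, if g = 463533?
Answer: -9745532249/5322749439 ≈ -1.8309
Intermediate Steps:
r/(-275592) - 88624/g = 451896/(-275592) - 88624/463533 = 451896*(-1/275592) - 88624*1/463533 = -18829/11483 - 88624/463533 = -9745532249/5322749439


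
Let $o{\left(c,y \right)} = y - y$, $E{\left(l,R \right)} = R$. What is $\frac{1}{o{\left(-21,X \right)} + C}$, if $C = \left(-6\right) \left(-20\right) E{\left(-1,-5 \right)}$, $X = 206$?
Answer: $- \frac{1}{600} \approx -0.0016667$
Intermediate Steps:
$C = -600$ ($C = \left(-6\right) \left(-20\right) \left(-5\right) = 120 \left(-5\right) = -600$)
$o{\left(c,y \right)} = 0$
$\frac{1}{o{\left(-21,X \right)} + C} = \frac{1}{0 - 600} = \frac{1}{-600} = - \frac{1}{600}$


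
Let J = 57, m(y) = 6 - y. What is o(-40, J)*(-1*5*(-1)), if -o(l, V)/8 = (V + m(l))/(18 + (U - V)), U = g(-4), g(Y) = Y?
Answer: 4120/43 ≈ 95.814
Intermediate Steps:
U = -4
o(l, V) = -8*(6 + V - l)/(14 - V) (o(l, V) = -8*(V + (6 - l))/(18 + (-4 - V)) = -8*(6 + V - l)/(14 - V))
o(-40, J)*(-1*5*(-1)) = (8*(6 + 57 - 1*(-40))/(-14 + 57))*(-1*5*(-1)) = (8*(6 + 57 + 40)/43)*(-5*(-1)) = (8*(1/43)*103)*5 = (824/43)*5 = 4120/43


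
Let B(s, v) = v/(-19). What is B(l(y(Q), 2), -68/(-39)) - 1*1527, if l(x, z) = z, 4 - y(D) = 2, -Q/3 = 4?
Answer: -1131575/741 ≈ -1527.1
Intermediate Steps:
Q = -12 (Q = -3*4 = -12)
y(D) = 2 (y(D) = 4 - 1*2 = 4 - 2 = 2)
B(s, v) = -v/19 (B(s, v) = v*(-1/19) = -v/19)
B(l(y(Q), 2), -68/(-39)) - 1*1527 = -(-68)/(19*(-39)) - 1*1527 = -(-68)*(-1)/(19*39) - 1527 = -1/19*68/39 - 1527 = -68/741 - 1527 = -1131575/741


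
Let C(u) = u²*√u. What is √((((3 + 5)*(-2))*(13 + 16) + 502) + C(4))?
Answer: √70 ≈ 8.3666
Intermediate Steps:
C(u) = u^(5/2)
√((((3 + 5)*(-2))*(13 + 16) + 502) + C(4)) = √((((3 + 5)*(-2))*(13 + 16) + 502) + 4^(5/2)) = √(((8*(-2))*29 + 502) + 32) = √((-16*29 + 502) + 32) = √((-464 + 502) + 32) = √(38 + 32) = √70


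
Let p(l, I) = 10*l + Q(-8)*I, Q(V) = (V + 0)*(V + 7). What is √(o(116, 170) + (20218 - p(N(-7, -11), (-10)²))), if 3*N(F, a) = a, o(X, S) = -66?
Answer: √174498/3 ≈ 139.24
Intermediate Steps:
N(F, a) = a/3
Q(V) = V*(7 + V)
p(l, I) = 8*I + 10*l (p(l, I) = 10*l + (-8*(7 - 8))*I = 10*l + (-8*(-1))*I = 10*l + 8*I = 8*I + 10*l)
√(o(116, 170) + (20218 - p(N(-7, -11), (-10)²))) = √(-66 + (20218 - (8*(-10)² + 10*((⅓)*(-11))))) = √(-66 + (20218 - (8*100 + 10*(-11/3)))) = √(-66 + (20218 - (800 - 110/3))) = √(-66 + (20218 - 1*2290/3)) = √(-66 + (20218 - 2290/3)) = √(-66 + 58364/3) = √(58166/3) = √174498/3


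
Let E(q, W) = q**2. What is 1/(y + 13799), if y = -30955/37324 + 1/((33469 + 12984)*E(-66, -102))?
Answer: 472030254927/6513154005140572 ≈ 7.2473e-5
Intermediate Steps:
y = -391482597101/472030254927 (y = -30955/37324 + 1/((33469 + 12984)*((-66)**2)) = -30955*1/37324 + 1/(46453*4356) = -30955/37324 + (1/46453)*(1/4356) = -30955/37324 + 1/202349268 = -391482597101/472030254927 ≈ -0.82936)
1/(y + 13799) = 1/(-391482597101/472030254927 + 13799) = 1/(6513154005140572/472030254927) = 472030254927/6513154005140572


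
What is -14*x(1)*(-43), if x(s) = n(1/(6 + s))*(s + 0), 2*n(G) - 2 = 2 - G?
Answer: 1161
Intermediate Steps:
n(G) = 2 - G/2 (n(G) = 1 + (2 - G)/2 = 1 + (1 - G/2) = 2 - G/2)
x(s) = s*(2 - 1/(2*(6 + s))) (x(s) = (2 - 1/(2*(6 + s)))*(s + 0) = (2 - 1/(2*(6 + s)))*s = s*(2 - 1/(2*(6 + s))))
-14*x(1)*(-43) = -7*(23 + 4*1)/(6 + 1)*(-43) = -7*(23 + 4)/7*(-43) = -7*27/7*(-43) = -14*27/14*(-43) = -27*(-43) = 1161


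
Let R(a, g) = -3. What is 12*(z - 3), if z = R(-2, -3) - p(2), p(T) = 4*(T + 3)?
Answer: -312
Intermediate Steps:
p(T) = 12 + 4*T (p(T) = 4*(3 + T) = 12 + 4*T)
z = -23 (z = -3 - (12 + 4*2) = -3 - (12 + 8) = -3 - 1*20 = -3 - 20 = -23)
12*(z - 3) = 12*(-23 - 3) = 12*(-26) = -312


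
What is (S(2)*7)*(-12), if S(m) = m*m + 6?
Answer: -840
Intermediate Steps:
S(m) = 6 + m**2 (S(m) = m**2 + 6 = 6 + m**2)
(S(2)*7)*(-12) = ((6 + 2**2)*7)*(-12) = ((6 + 4)*7)*(-12) = (10*7)*(-12) = 70*(-12) = -840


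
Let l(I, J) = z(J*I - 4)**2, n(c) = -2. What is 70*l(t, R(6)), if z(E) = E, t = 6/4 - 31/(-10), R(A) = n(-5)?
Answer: 60984/5 ≈ 12197.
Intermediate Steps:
R(A) = -2
t = 23/5 (t = 6*(1/4) - 31*(-1/10) = 3/2 + 31/10 = 23/5 ≈ 4.6000)
l(I, J) = (-4 + I*J)**2 (l(I, J) = (J*I - 4)**2 = (I*J - 4)**2 = (-4 + I*J)**2)
70*l(t, R(6)) = 70*(-4 + (23/5)*(-2))**2 = 70*(-4 - 46/5)**2 = 70*(-66/5)**2 = 70*(4356/25) = 60984/5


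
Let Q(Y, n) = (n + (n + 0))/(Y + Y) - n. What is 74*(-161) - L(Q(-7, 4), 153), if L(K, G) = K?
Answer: -83366/7 ≈ -11909.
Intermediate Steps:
Q(Y, n) = -n + n/Y (Q(Y, n) = (n + n)/((2*Y)) - n = (2*n)*(1/(2*Y)) - n = n/Y - n = -n + n/Y)
74*(-161) - L(Q(-7, 4), 153) = 74*(-161) - (-1*4 + 4/(-7)) = -11914 - (-4 + 4*(-⅐)) = -11914 - (-4 - 4/7) = -11914 - 1*(-32/7) = -11914 + 32/7 = -83366/7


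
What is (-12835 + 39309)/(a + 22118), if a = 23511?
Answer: 26474/45629 ≈ 0.58020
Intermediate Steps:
(-12835 + 39309)/(a + 22118) = (-12835 + 39309)/(23511 + 22118) = 26474/45629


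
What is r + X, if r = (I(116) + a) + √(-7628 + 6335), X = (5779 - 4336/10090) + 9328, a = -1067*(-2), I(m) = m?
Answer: 87563897/5045 + I*√1293 ≈ 17357.0 + 35.958*I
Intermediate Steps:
a = 2134
X = 76212647/5045 (X = (5779 - 4336*1/10090) + 9328 = (5779 - 2168/5045) + 9328 = 29152887/5045 + 9328 = 76212647/5045 ≈ 15107.)
r = 2250 + I*√1293 (r = (116 + 2134) + √(-7628 + 6335) = 2250 + √(-1293) = 2250 + I*√1293 ≈ 2250.0 + 35.958*I)
r + X = (2250 + I*√1293) + 76212647/5045 = 87563897/5045 + I*√1293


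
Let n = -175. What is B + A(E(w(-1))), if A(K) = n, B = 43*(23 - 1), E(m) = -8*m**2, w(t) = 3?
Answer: 771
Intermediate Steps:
B = 946 (B = 43*22 = 946)
A(K) = -175
B + A(E(w(-1))) = 946 - 175 = 771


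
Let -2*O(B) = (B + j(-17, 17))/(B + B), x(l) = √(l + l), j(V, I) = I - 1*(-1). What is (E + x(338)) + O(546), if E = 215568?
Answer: 39238061/182 ≈ 2.1559e+5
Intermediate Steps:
j(V, I) = 1 + I (j(V, I) = I + 1 = 1 + I)
x(l) = √2*√l (x(l) = √(2*l) = √2*√l)
O(B) = -(18 + B)/(4*B) (O(B) = -(B + (1 + 17))/(2*(B + B)) = -(B + 18)/(2*(2*B)) = -(18 + B)*1/(2*B)/2 = -(18 + B)/(4*B))
(E + x(338)) + O(546) = (215568 + √2*√338) + (¼)*(-18 - 1*546)/546 = (215568 + √2*(13*√2)) + (¼)*(1/546)*(-18 - 546) = (215568 + 26) + (¼)*(1/546)*(-564) = 215594 - 47/182 = 39238061/182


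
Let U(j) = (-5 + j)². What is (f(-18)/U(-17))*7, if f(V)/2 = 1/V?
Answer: -7/4356 ≈ -0.0016070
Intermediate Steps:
f(V) = 2/V
(f(-18)/U(-17))*7 = ((2/(-18))/((-5 - 17)²))*7 = ((2*(-1/18))/((-22)²))*7 = -⅑/484*7 = -⅑*1/484*7 = -1/4356*7 = -7/4356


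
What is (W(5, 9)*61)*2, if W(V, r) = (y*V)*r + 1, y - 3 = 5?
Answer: 44042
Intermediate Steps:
y = 8 (y = 3 + 5 = 8)
W(V, r) = 1 + 8*V*r (W(V, r) = (8*V)*r + 1 = 8*V*r + 1 = 1 + 8*V*r)
(W(5, 9)*61)*2 = ((1 + 8*5*9)*61)*2 = ((1 + 360)*61)*2 = (361*61)*2 = 22021*2 = 44042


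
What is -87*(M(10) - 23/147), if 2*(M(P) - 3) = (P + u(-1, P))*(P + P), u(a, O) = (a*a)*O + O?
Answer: -1291022/49 ≈ -26347.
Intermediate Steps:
u(a, O) = O + O*a² (u(a, O) = a²*O + O = O*a² + O = O + O*a²)
M(P) = 3 + 3*P² (M(P) = 3 + ((P + P*(1 + (-1)²))*(P + P))/2 = 3 + ((P + P*(1 + 1))*(2*P))/2 = 3 + ((P + P*2)*(2*P))/2 = 3 + ((P + 2*P)*(2*P))/2 = 3 + ((3*P)*(2*P))/2 = 3 + (6*P²)/2 = 3 + 3*P²)
-87*(M(10) - 23/147) = -87*((3 + 3*10²) - 23/147) = -87*((3 + 3*100) - 23*1/147) = -87*((3 + 300) - 23/147) = -87*(303 - 23/147) = -87*44518/147 = -1291022/49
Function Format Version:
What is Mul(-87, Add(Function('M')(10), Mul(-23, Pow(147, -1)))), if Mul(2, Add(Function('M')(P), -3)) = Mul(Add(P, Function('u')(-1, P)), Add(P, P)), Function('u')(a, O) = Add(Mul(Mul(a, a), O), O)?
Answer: Rational(-1291022, 49) ≈ -26347.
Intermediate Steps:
Function('u')(a, O) = Add(O, Mul(O, Pow(a, 2))) (Function('u')(a, O) = Add(Mul(Pow(a, 2), O), O) = Add(Mul(O, Pow(a, 2)), O) = Add(O, Mul(O, Pow(a, 2))))
Function('M')(P) = Add(3, Mul(3, Pow(P, 2))) (Function('M')(P) = Add(3, Mul(Rational(1, 2), Mul(Add(P, Mul(P, Add(1, Pow(-1, 2)))), Add(P, P)))) = Add(3, Mul(Rational(1, 2), Mul(Add(P, Mul(P, Add(1, 1))), Mul(2, P)))) = Add(3, Mul(Rational(1, 2), Mul(Add(P, Mul(P, 2)), Mul(2, P)))) = Add(3, Mul(Rational(1, 2), Mul(Add(P, Mul(2, P)), Mul(2, P)))) = Add(3, Mul(Rational(1, 2), Mul(Mul(3, P), Mul(2, P)))) = Add(3, Mul(Rational(1, 2), Mul(6, Pow(P, 2)))) = Add(3, Mul(3, Pow(P, 2))))
Mul(-87, Add(Function('M')(10), Mul(-23, Pow(147, -1)))) = Mul(-87, Add(Add(3, Mul(3, Pow(10, 2))), Mul(-23, Pow(147, -1)))) = Mul(-87, Add(Add(3, Mul(3, 100)), Mul(-23, Rational(1, 147)))) = Mul(-87, Add(Add(3, 300), Rational(-23, 147))) = Mul(-87, Add(303, Rational(-23, 147))) = Mul(-87, Rational(44518, 147)) = Rational(-1291022, 49)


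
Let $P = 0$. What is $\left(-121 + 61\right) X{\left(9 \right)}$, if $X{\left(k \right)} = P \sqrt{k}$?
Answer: $0$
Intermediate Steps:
$X{\left(k \right)} = 0$ ($X{\left(k \right)} = 0 \sqrt{k} = 0$)
$\left(-121 + 61\right) X{\left(9 \right)} = \left(-121 + 61\right) 0 = \left(-60\right) 0 = 0$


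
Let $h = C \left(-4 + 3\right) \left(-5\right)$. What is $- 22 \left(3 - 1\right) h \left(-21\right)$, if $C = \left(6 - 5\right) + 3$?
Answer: $18480$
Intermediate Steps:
$C = 4$ ($C = 1 + 3 = 4$)
$h = 20$ ($h = 4 \left(-4 + 3\right) \left(-5\right) = 4 \left(-1\right) \left(-5\right) = \left(-4\right) \left(-5\right) = 20$)
$- 22 \left(3 - 1\right) h \left(-21\right) = - 22 \left(3 - 1\right) 20 \left(-21\right) = - 22 \cdot 2 \cdot 20 \left(-21\right) = \left(-22\right) 40 \left(-21\right) = \left(-880\right) \left(-21\right) = 18480$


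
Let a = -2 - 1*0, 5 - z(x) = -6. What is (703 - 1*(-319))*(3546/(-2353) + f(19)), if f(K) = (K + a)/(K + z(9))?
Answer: -33919669/35295 ≈ -961.03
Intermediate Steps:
z(x) = 11 (z(x) = 5 - 1*(-6) = 5 + 6 = 11)
a = -2 (a = -2 + 0 = -2)
f(K) = (-2 + K)/(11 + K) (f(K) = (K - 2)/(K + 11) = (-2 + K)/(11 + K))
(703 - 1*(-319))*(3546/(-2353) + f(19)) = (703 - 1*(-319))*(3546/(-2353) + (-2 + 19)/(11 + 19)) = (703 + 319)*(3546*(-1/2353) + 17/30) = 1022*(-3546/2353 + (1/30)*17) = 1022*(-3546/2353 + 17/30) = 1022*(-66379/70590) = -33919669/35295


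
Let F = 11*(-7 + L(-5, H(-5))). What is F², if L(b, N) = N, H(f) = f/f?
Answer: 4356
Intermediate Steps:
H(f) = 1
F = -66 (F = 11*(-7 + 1) = 11*(-6) = -66)
F² = (-66)² = 4356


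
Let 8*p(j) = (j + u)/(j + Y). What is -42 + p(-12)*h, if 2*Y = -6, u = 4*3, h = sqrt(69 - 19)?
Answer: -42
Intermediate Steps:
h = 5*sqrt(2) (h = sqrt(50) = 5*sqrt(2) ≈ 7.0711)
u = 12
Y = -3 (Y = (1/2)*(-6) = -3)
p(j) = (12 + j)/(8*(-3 + j)) (p(j) = ((j + 12)/(j - 3))/8 = ((12 + j)/(-3 + j))/8 = (12 + j)/(8*(-3 + j)))
-42 + p(-12)*h = -42 + ((12 - 12)/(8*(-3 - 12)))*(5*sqrt(2)) = -42 + ((1/8)*0/(-15))*(5*sqrt(2)) = -42 + ((1/8)*(-1/15)*0)*(5*sqrt(2)) = -42 + 0*(5*sqrt(2)) = -42 + 0 = -42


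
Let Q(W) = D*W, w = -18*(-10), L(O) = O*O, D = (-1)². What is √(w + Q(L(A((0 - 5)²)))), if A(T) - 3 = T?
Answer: 2*√241 ≈ 31.048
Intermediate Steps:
D = 1
A(T) = 3 + T
L(O) = O²
w = 180
Q(W) = W (Q(W) = 1*W = W)
√(w + Q(L(A((0 - 5)²)))) = √(180 + (3 + (0 - 5)²)²) = √(180 + (3 + (-5)²)²) = √(180 + (3 + 25)²) = √(180 + 28²) = √(180 + 784) = √964 = 2*√241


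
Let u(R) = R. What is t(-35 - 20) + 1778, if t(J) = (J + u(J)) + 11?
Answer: 1679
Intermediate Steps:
t(J) = 11 + 2*J (t(J) = (J + J) + 11 = 2*J + 11 = 11 + 2*J)
t(-35 - 20) + 1778 = (11 + 2*(-35 - 20)) + 1778 = (11 + 2*(-55)) + 1778 = (11 - 110) + 1778 = -99 + 1778 = 1679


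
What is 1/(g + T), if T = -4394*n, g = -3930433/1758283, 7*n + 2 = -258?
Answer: 12307981/2008705317489 ≈ 6.1273e-6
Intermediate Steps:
n = -260/7 (n = -2/7 + (⅐)*(-258) = -2/7 - 258/7 = -260/7 ≈ -37.143)
g = -3930433/1758283 (g = -3930433*1/1758283 = -3930433/1758283 ≈ -2.2354)
T = 1142440/7 (T = -4394*(-260/7) = 1142440/7 ≈ 1.6321e+5)
1/(g + T) = 1/(-3930433/1758283 + 1142440/7) = 1/(2008705317489/12307981) = 12307981/2008705317489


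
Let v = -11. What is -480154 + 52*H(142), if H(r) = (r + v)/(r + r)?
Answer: -34089231/71 ≈ -4.8013e+5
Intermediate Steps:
H(r) = (-11 + r)/(2*r) (H(r) = (r - 11)/(r + r) = (-11 + r)/((2*r)) = (-11 + r)*(1/(2*r)) = (-11 + r)/(2*r))
-480154 + 52*H(142) = -480154 + 52*((1/2)*(-11 + 142)/142) = -480154 + 52*((1/2)*(1/142)*131) = -480154 + 52*(131/284) = -480154 + 1703/71 = -34089231/71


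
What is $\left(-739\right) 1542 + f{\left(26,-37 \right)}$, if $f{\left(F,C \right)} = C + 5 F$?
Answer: $-1139445$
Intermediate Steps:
$\left(-739\right) 1542 + f{\left(26,-37 \right)} = \left(-739\right) 1542 + \left(-37 + 5 \cdot 26\right) = -1139538 + \left(-37 + 130\right) = -1139538 + 93 = -1139445$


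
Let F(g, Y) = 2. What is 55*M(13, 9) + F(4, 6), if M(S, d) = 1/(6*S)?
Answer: 211/78 ≈ 2.7051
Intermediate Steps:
M(S, d) = 1/(6*S)
55*M(13, 9) + F(4, 6) = 55*((1/6)/13) + 2 = 55*((1/6)*(1/13)) + 2 = 55*(1/78) + 2 = 55/78 + 2 = 211/78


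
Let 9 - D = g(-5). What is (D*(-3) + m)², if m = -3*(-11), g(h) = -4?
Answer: 36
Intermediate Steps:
D = 13 (D = 9 - 1*(-4) = 9 + 4 = 13)
m = 33
(D*(-3) + m)² = (13*(-3) + 33)² = (-39 + 33)² = (-6)² = 36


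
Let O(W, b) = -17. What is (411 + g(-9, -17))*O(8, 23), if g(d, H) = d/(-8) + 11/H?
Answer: -55961/8 ≈ -6995.1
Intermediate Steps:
g(d, H) = 11/H - d/8 (g(d, H) = d*(-⅛) + 11/H = -d/8 + 11/H = 11/H - d/8)
(411 + g(-9, -17))*O(8, 23) = (411 + (11/(-17) - ⅛*(-9)))*(-17) = (411 + (11*(-1/17) + 9/8))*(-17) = (411 + (-11/17 + 9/8))*(-17) = (411 + 65/136)*(-17) = (55961/136)*(-17) = -55961/8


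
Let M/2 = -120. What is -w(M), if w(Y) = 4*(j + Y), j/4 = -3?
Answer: 1008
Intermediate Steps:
M = -240 (M = 2*(-120) = -240)
j = -12 (j = 4*(-3) = -12)
w(Y) = -48 + 4*Y (w(Y) = 4*(-12 + Y) = -48 + 4*Y)
-w(M) = -(-48 + 4*(-240)) = -(-48 - 960) = -1*(-1008) = 1008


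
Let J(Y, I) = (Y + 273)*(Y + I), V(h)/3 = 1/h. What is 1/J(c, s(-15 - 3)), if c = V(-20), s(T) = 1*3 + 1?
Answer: 400/420189 ≈ 0.00095195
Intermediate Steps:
V(h) = 3/h
s(T) = 4 (s(T) = 3 + 1 = 4)
c = -3/20 (c = 3/(-20) = 3*(-1/20) = -3/20 ≈ -0.15000)
J(Y, I) = (273 + Y)*(I + Y)
1/J(c, s(-15 - 3)) = 1/((-3/20)² + 273*4 + 273*(-3/20) + 4*(-3/20)) = 1/(9/400 + 1092 - 819/20 - ⅗) = 1/(420189/400) = 400/420189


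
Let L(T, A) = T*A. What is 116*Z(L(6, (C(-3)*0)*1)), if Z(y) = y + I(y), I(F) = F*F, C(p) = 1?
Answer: 0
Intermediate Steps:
I(F) = F**2
L(T, A) = A*T
Z(y) = y + y**2
116*Z(L(6, (C(-3)*0)*1)) = 116*((((1*0)*1)*6)*(1 + ((1*0)*1)*6)) = 116*(((0*1)*6)*(1 + (0*1)*6)) = 116*((0*6)*(1 + 0*6)) = 116*(0*(1 + 0)) = 116*(0*1) = 116*0 = 0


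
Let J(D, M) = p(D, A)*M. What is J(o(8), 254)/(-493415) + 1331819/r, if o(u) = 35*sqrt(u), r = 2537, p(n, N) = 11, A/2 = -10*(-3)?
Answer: 657132383507/1251793855 ≈ 524.95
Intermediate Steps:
A = 60 (A = 2*(-10*(-3)) = 2*30 = 60)
J(D, M) = 11*M
J(o(8), 254)/(-493415) + 1331819/r = (11*254)/(-493415) + 1331819/2537 = 2794*(-1/493415) + 1331819*(1/2537) = -2794/493415 + 1331819/2537 = 657132383507/1251793855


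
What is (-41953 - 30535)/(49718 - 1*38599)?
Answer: -72488/11119 ≈ -6.5193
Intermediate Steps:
(-41953 - 30535)/(49718 - 1*38599) = -72488/(49718 - 38599) = -72488/11119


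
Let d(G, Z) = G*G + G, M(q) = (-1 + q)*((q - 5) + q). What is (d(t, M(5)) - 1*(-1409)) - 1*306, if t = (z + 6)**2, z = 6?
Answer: 21983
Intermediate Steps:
M(q) = (-1 + q)*(-5 + 2*q) (M(q) = (-1 + q)*((-5 + q) + q) = (-1 + q)*(-5 + 2*q))
t = 144 (t = (6 + 6)**2 = 12**2 = 144)
d(G, Z) = G + G**2 (d(G, Z) = G**2 + G = G + G**2)
(d(t, M(5)) - 1*(-1409)) - 1*306 = (144*(1 + 144) - 1*(-1409)) - 1*306 = (144*145 + 1409) - 306 = (20880 + 1409) - 306 = 22289 - 306 = 21983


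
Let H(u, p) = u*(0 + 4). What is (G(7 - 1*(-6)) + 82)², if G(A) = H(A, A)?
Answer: 17956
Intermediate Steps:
H(u, p) = 4*u (H(u, p) = u*4 = 4*u)
G(A) = 4*A
(G(7 - 1*(-6)) + 82)² = (4*(7 - 1*(-6)) + 82)² = (4*(7 + 6) + 82)² = (4*13 + 82)² = (52 + 82)² = 134² = 17956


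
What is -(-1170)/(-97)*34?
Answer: -39780/97 ≈ -410.10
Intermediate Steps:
-(-1170)/(-97)*34 = -(-1170)*(-1)/97*34 = -15*78/97*34 = -1170/97*34 = -39780/97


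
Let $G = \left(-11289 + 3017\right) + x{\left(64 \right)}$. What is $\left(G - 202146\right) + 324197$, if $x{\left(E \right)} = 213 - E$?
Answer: $113928$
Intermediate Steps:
$G = -8123$ ($G = \left(-11289 + 3017\right) + \left(213 - 64\right) = -8272 + \left(213 - 64\right) = -8272 + 149 = -8123$)
$\left(G - 202146\right) + 324197 = \left(-8123 - 202146\right) + 324197 = -210269 + 324197 = 113928$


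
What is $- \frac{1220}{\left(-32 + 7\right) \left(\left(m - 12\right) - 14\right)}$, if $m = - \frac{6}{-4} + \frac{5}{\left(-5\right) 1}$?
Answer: $- \frac{488}{255} \approx -1.9137$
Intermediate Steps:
$m = \frac{1}{2}$ ($m = \left(-6\right) \left(- \frac{1}{4}\right) + \frac{5}{-5} = \frac{3}{2} + 5 \left(- \frac{1}{5}\right) = \frac{3}{2} - 1 = \frac{1}{2} \approx 0.5$)
$- \frac{1220}{\left(-32 + 7\right) \left(\left(m - 12\right) - 14\right)} = - \frac{1220}{\left(-32 + 7\right) \left(\left(\frac{1}{2} - 12\right) - 14\right)} = - \frac{1220}{\left(-25\right) \left(- \frac{23}{2} - 14\right)} = - \frac{1220}{\left(-25\right) \left(- \frac{51}{2}\right)} = - \frac{1220}{\frac{1275}{2}} = \left(-1220\right) \frac{2}{1275} = - \frac{488}{255}$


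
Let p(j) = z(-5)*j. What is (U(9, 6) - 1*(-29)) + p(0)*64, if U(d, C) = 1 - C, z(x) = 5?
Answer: 24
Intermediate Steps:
p(j) = 5*j
(U(9, 6) - 1*(-29)) + p(0)*64 = ((1 - 1*6) - 1*(-29)) + (5*0)*64 = ((1 - 6) + 29) + 0*64 = (-5 + 29) + 0 = 24 + 0 = 24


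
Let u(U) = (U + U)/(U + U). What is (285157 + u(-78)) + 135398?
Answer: 420556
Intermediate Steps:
u(U) = 1 (u(U) = (2*U)/((2*U)) = (2*U)*(1/(2*U)) = 1)
(285157 + u(-78)) + 135398 = (285157 + 1) + 135398 = 285158 + 135398 = 420556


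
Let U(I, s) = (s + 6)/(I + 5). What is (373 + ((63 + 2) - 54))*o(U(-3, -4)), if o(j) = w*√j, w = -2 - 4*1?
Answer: -2304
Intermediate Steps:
w = -6 (w = -2 - 4 = -6)
U(I, s) = (6 + s)/(5 + I)
o(j) = -6*√j
(373 + ((63 + 2) - 54))*o(U(-3, -4)) = (373 + ((63 + 2) - 54))*(-6*√(6 - 4)/√(5 - 3)) = (373 + (65 - 54))*(-6*√(2/2)) = (373 + 11)*(-6*√((½)*2)) = 384*(-6*√1) = 384*(-6*1) = 384*(-6) = -2304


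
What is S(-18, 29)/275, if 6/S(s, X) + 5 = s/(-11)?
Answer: -6/925 ≈ -0.0064865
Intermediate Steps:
S(s, X) = 6/(-5 - s/11) (S(s, X) = 6/(-5 + s/(-11)) = 6/(-5 + s*(-1/11)) = 6/(-5 - s/11))
S(-18, 29)/275 = -66/(55 - 18)/275 = -66/37*(1/275) = -66*1/37*(1/275) = -66/37*1/275 = -6/925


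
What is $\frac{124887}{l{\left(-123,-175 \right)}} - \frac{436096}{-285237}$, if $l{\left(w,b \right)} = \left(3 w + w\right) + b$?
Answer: $- \frac{35331517187}{190253079} \approx -185.71$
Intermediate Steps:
$l{\left(w,b \right)} = b + 4 w$ ($l{\left(w,b \right)} = 4 w + b = b + 4 w$)
$\frac{124887}{l{\left(-123,-175 \right)}} - \frac{436096}{-285237} = \frac{124887}{-175 + 4 \left(-123\right)} - \frac{436096}{-285237} = \frac{124887}{-175 - 492} - - \frac{436096}{285237} = \frac{124887}{-667} + \frac{436096}{285237} = 124887 \left(- \frac{1}{667}\right) + \frac{436096}{285237} = - \frac{124887}{667} + \frac{436096}{285237} = - \frac{35331517187}{190253079}$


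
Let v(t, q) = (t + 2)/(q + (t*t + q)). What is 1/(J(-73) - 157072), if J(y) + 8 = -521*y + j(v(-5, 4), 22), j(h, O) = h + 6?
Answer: -11/1309452 ≈ -8.4005e-6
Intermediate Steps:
v(t, q) = (2 + t)/(t² + 2*q) (v(t, q) = (2 + t)/(q + (t² + q)) = (2 + t)/(q + (q + t²)) = (2 + t)/(t² + 2*q))
j(h, O) = 6 + h
J(y) = -23/11 - 521*y (J(y) = -8 + (-521*y + (6 + (2 - 5)/((-5)² + 2*4))) = -8 + (-521*y + (6 - 3/(25 + 8))) = -8 + (-521*y + (6 - 3/33)) = -8 + (-521*y + (6 + (1/33)*(-3))) = -8 + (-521*y + (6 - 1/11)) = -8 + (-521*y + 65/11) = -8 + (65/11 - 521*y) = -23/11 - 521*y)
1/(J(-73) - 157072) = 1/((-23/11 - 521*(-73)) - 157072) = 1/((-23/11 + 38033) - 157072) = 1/(418340/11 - 157072) = 1/(-1309452/11) = -11/1309452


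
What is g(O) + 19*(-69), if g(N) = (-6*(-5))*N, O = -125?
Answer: -5061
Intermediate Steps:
g(N) = 30*N
g(O) + 19*(-69) = 30*(-125) + 19*(-69) = -3750 - 1311 = -5061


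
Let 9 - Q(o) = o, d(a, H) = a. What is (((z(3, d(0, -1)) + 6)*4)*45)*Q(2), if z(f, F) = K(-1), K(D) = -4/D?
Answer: 12600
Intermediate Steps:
Q(o) = 9 - o
z(f, F) = 4 (z(f, F) = -4/(-1) = -4*(-1) = 4)
(((z(3, d(0, -1)) + 6)*4)*45)*Q(2) = (((4 + 6)*4)*45)*(9 - 1*2) = ((10*4)*45)*(9 - 2) = (40*45)*7 = 1800*7 = 12600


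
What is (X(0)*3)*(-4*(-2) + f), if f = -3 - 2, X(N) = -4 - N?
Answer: -36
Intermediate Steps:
f = -5
(X(0)*3)*(-4*(-2) + f) = ((-4 - 1*0)*3)*(-4*(-2) - 5) = ((-4 + 0)*3)*(8 - 5) = -4*3*3 = -12*3 = -36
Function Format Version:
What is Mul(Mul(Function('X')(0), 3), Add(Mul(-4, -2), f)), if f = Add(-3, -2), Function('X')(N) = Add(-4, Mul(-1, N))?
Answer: -36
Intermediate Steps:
f = -5
Mul(Mul(Function('X')(0), 3), Add(Mul(-4, -2), f)) = Mul(Mul(Add(-4, Mul(-1, 0)), 3), Add(Mul(-4, -2), -5)) = Mul(Mul(Add(-4, 0), 3), Add(8, -5)) = Mul(Mul(-4, 3), 3) = Mul(-12, 3) = -36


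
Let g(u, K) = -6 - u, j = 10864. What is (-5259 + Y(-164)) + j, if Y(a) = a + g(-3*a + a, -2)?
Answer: 5107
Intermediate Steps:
Y(a) = -6 + 3*a (Y(a) = a + (-6 - (-3*a + a)) = a + (-6 - (-2)*a) = a + (-6 + 2*a) = -6 + 3*a)
(-5259 + Y(-164)) + j = (-5259 + (-6 + 3*(-164))) + 10864 = (-5259 + (-6 - 492)) + 10864 = (-5259 - 498) + 10864 = -5757 + 10864 = 5107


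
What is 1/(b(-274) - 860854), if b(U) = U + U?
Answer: -1/861402 ≈ -1.1609e-6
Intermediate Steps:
b(U) = 2*U
1/(b(-274) - 860854) = 1/(2*(-274) - 860854) = 1/(-548 - 860854) = 1/(-861402) = -1/861402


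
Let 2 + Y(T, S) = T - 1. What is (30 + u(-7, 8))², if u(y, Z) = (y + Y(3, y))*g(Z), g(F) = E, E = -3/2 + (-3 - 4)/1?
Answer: 32041/4 ≈ 8010.3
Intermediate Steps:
Y(T, S) = -3 + T (Y(T, S) = -2 + (T - 1) = -2 + (-1 + T) = -3 + T)
E = -17/2 (E = -3*½ - 7*1 = -3/2 - 7 = -17/2 ≈ -8.5000)
g(F) = -17/2
u(y, Z) = -17*y/2 (u(y, Z) = (y + (-3 + 3))*(-17/2) = (y + 0)*(-17/2) = y*(-17/2) = -17*y/2)
(30 + u(-7, 8))² = (30 - 17/2*(-7))² = (30 + 119/2)² = (179/2)² = 32041/4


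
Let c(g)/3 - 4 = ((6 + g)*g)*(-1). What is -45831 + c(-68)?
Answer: -58467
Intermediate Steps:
c(g) = 12 - 3*g*(6 + g) (c(g) = 12 + 3*(((6 + g)*g)*(-1)) = 12 + 3*((g*(6 + g))*(-1)) = 12 + 3*(-g*(6 + g)) = 12 - 3*g*(6 + g))
-45831 + c(-68) = -45831 + (12 - 18*(-68) - 3*(-68)²) = -45831 + (12 + 1224 - 3*4624) = -45831 + (12 + 1224 - 13872) = -45831 - 12636 = -58467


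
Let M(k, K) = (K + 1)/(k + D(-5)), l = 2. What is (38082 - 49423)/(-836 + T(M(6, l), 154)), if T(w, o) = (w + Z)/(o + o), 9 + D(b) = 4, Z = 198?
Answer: 3493028/257287 ≈ 13.576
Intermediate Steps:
D(b) = -5 (D(b) = -9 + 4 = -5)
M(k, K) = (1 + K)/(-5 + k) (M(k, K) = (K + 1)/(k - 5) = (1 + K)/(-5 + k))
T(w, o) = (198 + w)/(2*o) (T(w, o) = (w + 198)/(o + o) = (198 + w)/((2*o)) = (198 + w)*(1/(2*o)) = (198 + w)/(2*o))
(38082 - 49423)/(-836 + T(M(6, l), 154)) = (38082 - 49423)/(-836 + (1/2)*(198 + (1 + 2)/(-5 + 6))/154) = -11341/(-836 + (1/2)*(1/154)*(198 + 3/1)) = -11341/(-836 + (1/2)*(1/154)*(198 + 1*3)) = -11341/(-836 + (1/2)*(1/154)*(198 + 3)) = -11341/(-836 + (1/2)*(1/154)*201) = -11341/(-836 + 201/308) = -11341/(-257287/308) = -11341*(-308/257287) = 3493028/257287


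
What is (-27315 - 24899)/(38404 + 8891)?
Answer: -52214/47295 ≈ -1.1040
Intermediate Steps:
(-27315 - 24899)/(38404 + 8891) = -52214/47295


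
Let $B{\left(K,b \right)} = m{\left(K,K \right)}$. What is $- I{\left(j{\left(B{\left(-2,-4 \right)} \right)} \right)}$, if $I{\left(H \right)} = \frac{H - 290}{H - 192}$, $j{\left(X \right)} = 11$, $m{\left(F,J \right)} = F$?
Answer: $- \frac{279}{181} \approx -1.5414$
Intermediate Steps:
$B{\left(K,b \right)} = K$
$I{\left(H \right)} = \frac{-290 + H}{-192 + H}$
$- I{\left(j{\left(B{\left(-2,-4 \right)} \right)} \right)} = - \frac{-290 + 11}{-192 + 11} = - \frac{-279}{-181} = - \frac{\left(-1\right) \left(-279\right)}{181} = \left(-1\right) \frac{279}{181} = - \frac{279}{181}$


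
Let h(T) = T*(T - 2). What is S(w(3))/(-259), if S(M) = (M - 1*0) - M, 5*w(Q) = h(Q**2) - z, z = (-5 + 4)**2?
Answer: 0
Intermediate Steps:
h(T) = T*(-2 + T)
z = 1 (z = (-1)**2 = 1)
w(Q) = -1/5 + Q**2*(-2 + Q**2)/5 (w(Q) = (Q**2*(-2 + Q**2) - 1*1)/5 = (Q**2*(-2 + Q**2) - 1)/5 = (-1 + Q**2*(-2 + Q**2))/5 = -1/5 + Q**2*(-2 + Q**2)/5)
S(M) = 0 (S(M) = (M + 0) - M = M - M = 0)
S(w(3))/(-259) = 0/(-259) = 0*(-1/259) = 0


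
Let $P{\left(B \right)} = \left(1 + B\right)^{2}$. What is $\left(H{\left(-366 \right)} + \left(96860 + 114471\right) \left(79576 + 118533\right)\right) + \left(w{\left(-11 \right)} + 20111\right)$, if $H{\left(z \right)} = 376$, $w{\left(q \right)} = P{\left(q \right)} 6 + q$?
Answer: $41866594155$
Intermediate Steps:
$w{\left(q \right)} = q + 6 \left(1 + q\right)^{2}$ ($w{\left(q \right)} = \left(1 + q\right)^{2} \cdot 6 + q = 6 \left(1 + q\right)^{2} + q = q + 6 \left(1 + q\right)^{2}$)
$\left(H{\left(-366 \right)} + \left(96860 + 114471\right) \left(79576 + 118533\right)\right) + \left(w{\left(-11 \right)} + 20111\right) = \left(376 + \left(96860 + 114471\right) \left(79576 + 118533\right)\right) + \left(\left(-11 + 6 \left(1 - 11\right)^{2}\right) + 20111\right) = \left(376 + 211331 \cdot 198109\right) + \left(\left(-11 + 6 \left(-10\right)^{2}\right) + 20111\right) = \left(376 + 41866573079\right) + \left(\left(-11 + 6 \cdot 100\right) + 20111\right) = 41866573455 + \left(\left(-11 + 600\right) + 20111\right) = 41866573455 + \left(589 + 20111\right) = 41866573455 + 20700 = 41866594155$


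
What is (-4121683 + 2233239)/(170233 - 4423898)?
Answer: 1888444/4253665 ≈ 0.44396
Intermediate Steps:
(-4121683 + 2233239)/(170233 - 4423898) = -1888444/(-4253665) = -1888444*(-1/4253665) = 1888444/4253665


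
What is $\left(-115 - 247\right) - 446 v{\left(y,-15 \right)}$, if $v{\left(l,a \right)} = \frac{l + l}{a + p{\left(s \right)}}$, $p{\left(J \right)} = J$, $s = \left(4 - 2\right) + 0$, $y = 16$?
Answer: $\frac{9566}{13} \approx 735.85$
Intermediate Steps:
$s = 2$ ($s = 2 + 0 = 2$)
$v{\left(l,a \right)} = \frac{2 l}{2 + a}$ ($v{\left(l,a \right)} = \frac{l + l}{a + 2} = \frac{2 l}{2 + a}$)
$\left(-115 - 247\right) - 446 v{\left(y,-15 \right)} = \left(-115 - 247\right) - 446 \cdot 2 \cdot 16 \frac{1}{2 - 15} = -362 - 446 \cdot 2 \cdot 16 \frac{1}{-13} = -362 - 446 \cdot 2 \cdot 16 \left(- \frac{1}{13}\right) = -362 - - \frac{14272}{13} = -362 + \frac{14272}{13} = \frac{9566}{13}$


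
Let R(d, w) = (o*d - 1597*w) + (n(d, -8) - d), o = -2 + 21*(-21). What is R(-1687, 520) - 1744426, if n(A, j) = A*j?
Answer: -1812342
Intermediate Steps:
o = -443 (o = -2 - 441 = -443)
R(d, w) = -1597*w - 452*d (R(d, w) = (-443*d - 1597*w) + (d*(-8) - d) = (-1597*w - 443*d) + (-8*d - d) = (-1597*w - 443*d) - 9*d = -1597*w - 452*d)
R(-1687, 520) - 1744426 = (-1597*520 - 452*(-1687)) - 1744426 = (-830440 + 762524) - 1744426 = -67916 - 1744426 = -1812342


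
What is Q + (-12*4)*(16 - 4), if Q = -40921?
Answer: -41497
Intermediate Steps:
Q + (-12*4)*(16 - 4) = -40921 + (-12*4)*(16 - 4) = -40921 - 48*12 = -40921 - 576 = -41497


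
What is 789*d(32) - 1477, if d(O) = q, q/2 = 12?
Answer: 17459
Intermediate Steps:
q = 24 (q = 2*12 = 24)
d(O) = 24
789*d(32) - 1477 = 789*24 - 1477 = 18936 - 1477 = 17459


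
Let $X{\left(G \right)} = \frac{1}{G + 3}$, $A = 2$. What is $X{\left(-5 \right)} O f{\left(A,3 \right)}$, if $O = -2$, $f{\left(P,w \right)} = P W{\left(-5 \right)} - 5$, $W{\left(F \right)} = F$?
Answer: $-15$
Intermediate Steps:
$f{\left(P,w \right)} = -5 - 5 P$ ($f{\left(P,w \right)} = P \left(-5\right) - 5 = - 5 P - 5 = -5 - 5 P$)
$X{\left(G \right)} = \frac{1}{3 + G}$
$X{\left(-5 \right)} O f{\left(A,3 \right)} = \frac{1}{3 - 5} \left(-2\right) \left(-5 - 10\right) = \frac{1}{-2} \left(-2\right) \left(-5 - 10\right) = \left(- \frac{1}{2}\right) \left(-2\right) \left(-15\right) = 1 \left(-15\right) = -15$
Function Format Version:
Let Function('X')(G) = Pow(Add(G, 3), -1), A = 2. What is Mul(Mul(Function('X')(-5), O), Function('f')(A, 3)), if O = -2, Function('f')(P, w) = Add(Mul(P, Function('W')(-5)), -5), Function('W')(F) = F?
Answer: -15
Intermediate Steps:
Function('f')(P, w) = Add(-5, Mul(-5, P)) (Function('f')(P, w) = Add(Mul(P, -5), -5) = Add(Mul(-5, P), -5) = Add(-5, Mul(-5, P)))
Function('X')(G) = Pow(Add(3, G), -1)
Mul(Mul(Function('X')(-5), O), Function('f')(A, 3)) = Mul(Mul(Pow(Add(3, -5), -1), -2), Add(-5, Mul(-5, 2))) = Mul(Mul(Pow(-2, -1), -2), Add(-5, -10)) = Mul(Mul(Rational(-1, 2), -2), -15) = Mul(1, -15) = -15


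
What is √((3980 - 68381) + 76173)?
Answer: 6*√327 ≈ 108.50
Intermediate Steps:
√((3980 - 68381) + 76173) = √(-64401 + 76173) = √11772 = 6*√327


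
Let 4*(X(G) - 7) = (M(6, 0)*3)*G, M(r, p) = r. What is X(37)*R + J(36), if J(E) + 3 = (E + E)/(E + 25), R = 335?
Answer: 7090723/122 ≈ 58121.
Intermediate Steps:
J(E) = -3 + 2*E/(25 + E) (J(E) = -3 + (E + E)/(E + 25) = -3 + (2*E)/(25 + E) = -3 + 2*E/(25 + E))
X(G) = 7 + 9*G/2 (X(G) = 7 + ((6*3)*G)/4 = 7 + (18*G)/4 = 7 + 9*G/2)
X(37)*R + J(36) = (7 + (9/2)*37)*335 + (-75 - 1*36)/(25 + 36) = (7 + 333/2)*335 + (-75 - 36)/61 = (347/2)*335 + (1/61)*(-111) = 116245/2 - 111/61 = 7090723/122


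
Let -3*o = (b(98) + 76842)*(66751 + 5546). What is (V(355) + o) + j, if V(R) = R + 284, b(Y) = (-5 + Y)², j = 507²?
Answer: -2059989921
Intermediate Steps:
j = 257049
o = -2060247609 (o = -((-5 + 98)² + 76842)*(66751 + 5546)/3 = -(93² + 76842)*72297/3 = -(8649 + 76842)*72297/3 = -28497*72297 = -⅓*6180742827 = -2060247609)
V(R) = 284 + R
(V(355) + o) + j = ((284 + 355) - 2060247609) + 257049 = (639 - 2060247609) + 257049 = -2060246970 + 257049 = -2059989921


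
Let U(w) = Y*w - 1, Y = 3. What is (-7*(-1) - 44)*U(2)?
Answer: -185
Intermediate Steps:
U(w) = -1 + 3*w (U(w) = 3*w - 1 = -1 + 3*w)
(-7*(-1) - 44)*U(2) = (-7*(-1) - 44)*(-1 + 3*2) = (7 - 44)*(-1 + 6) = -37*5 = -185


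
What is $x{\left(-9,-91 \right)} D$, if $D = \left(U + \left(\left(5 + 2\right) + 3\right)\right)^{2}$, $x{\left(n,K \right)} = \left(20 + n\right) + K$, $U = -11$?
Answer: $-80$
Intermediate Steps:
$x{\left(n,K \right)} = 20 + K + n$
$D = 1$ ($D = \left(-11 + \left(\left(5 + 2\right) + 3\right)\right)^{2} = \left(-11 + \left(7 + 3\right)\right)^{2} = \left(-11 + 10\right)^{2} = \left(-1\right)^{2} = 1$)
$x{\left(-9,-91 \right)} D = \left(20 - 91 - 9\right) 1 = \left(-80\right) 1 = -80$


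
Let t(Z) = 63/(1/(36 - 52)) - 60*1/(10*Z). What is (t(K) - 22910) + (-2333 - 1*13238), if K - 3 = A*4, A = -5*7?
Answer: -5409987/137 ≈ -39489.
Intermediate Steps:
A = -35
K = -137 (K = 3 - 35*4 = 3 - 140 = -137)
t(Z) = -1008 - 6/Z (t(Z) = 63/(1/(-16)) - 60*1/(10*Z) = 63/(-1/16) - 6/Z = 63*(-16) - 6/Z = -1008 - 6/Z)
(t(K) - 22910) + (-2333 - 1*13238) = ((-1008 - 6/(-137)) - 22910) + (-2333 - 1*13238) = ((-1008 - 6*(-1/137)) - 22910) + (-2333 - 13238) = ((-1008 + 6/137) - 22910) - 15571 = (-138090/137 - 22910) - 15571 = -3276760/137 - 15571 = -5409987/137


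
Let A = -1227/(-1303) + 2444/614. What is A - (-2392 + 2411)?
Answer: -5631444/400021 ≈ -14.078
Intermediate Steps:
A = 1968955/400021 (A = -1227*(-1/1303) + 2444*(1/614) = 1227/1303 + 1222/307 = 1968955/400021 ≈ 4.9221)
A - (-2392 + 2411) = 1968955/400021 - (-2392 + 2411) = 1968955/400021 - 1*19 = 1968955/400021 - 19 = -5631444/400021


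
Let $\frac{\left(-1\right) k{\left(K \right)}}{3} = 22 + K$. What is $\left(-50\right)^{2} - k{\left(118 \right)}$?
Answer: $2920$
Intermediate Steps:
$k{\left(K \right)} = -66 - 3 K$ ($k{\left(K \right)} = - 3 \left(22 + K\right) = -66 - 3 K$)
$\left(-50\right)^{2} - k{\left(118 \right)} = \left(-50\right)^{2} - \left(-66 - 354\right) = 2500 - \left(-66 - 354\right) = 2500 - -420 = 2500 + 420 = 2920$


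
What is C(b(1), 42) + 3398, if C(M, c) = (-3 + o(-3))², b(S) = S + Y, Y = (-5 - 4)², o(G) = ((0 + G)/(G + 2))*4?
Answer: 3479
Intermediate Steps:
o(G) = 4*G/(2 + G) (o(G) = (G/(2 + G))*4 = 4*G/(2 + G))
Y = 81 (Y = (-9)² = 81)
b(S) = 81 + S (b(S) = S + 81 = 81 + S)
C(M, c) = 81 (C(M, c) = (-3 + 4*(-3)/(2 - 3))² = (-3 + 4*(-3)/(-1))² = (-3 + 4*(-3)*(-1))² = (-3 + 12)² = 9² = 81)
C(b(1), 42) + 3398 = 81 + 3398 = 3479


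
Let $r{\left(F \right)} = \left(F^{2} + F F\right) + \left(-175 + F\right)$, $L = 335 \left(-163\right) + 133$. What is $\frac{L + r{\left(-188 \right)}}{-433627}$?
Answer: $- \frac{15853}{433627} \approx -0.036559$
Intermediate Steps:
$L = -54472$ ($L = -54605 + 133 = -54472$)
$r{\left(F \right)} = -175 + F + 2 F^{2}$ ($r{\left(F \right)} = \left(F^{2} + F^{2}\right) + \left(-175 + F\right) = 2 F^{2} + \left(-175 + F\right) = -175 + F + 2 F^{2}$)
$\frac{L + r{\left(-188 \right)}}{-433627} = \frac{-54472 - \left(363 - 70688\right)}{-433627} = \left(-54472 - -70325\right) \left(- \frac{1}{433627}\right) = \left(-54472 + 70325\right) \left(- \frac{1}{433627}\right) = 15853 \left(- \frac{1}{433627}\right) = - \frac{15853}{433627}$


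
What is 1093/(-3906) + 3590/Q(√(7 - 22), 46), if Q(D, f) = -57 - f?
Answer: -14135119/402318 ≈ -35.134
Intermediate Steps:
1093/(-3906) + 3590/Q(√(7 - 22), 46) = 1093/(-3906) + 3590/(-57 - 1*46) = 1093*(-1/3906) + 3590/(-57 - 46) = -1093/3906 + 3590/(-103) = -1093/3906 + 3590*(-1/103) = -1093/3906 - 3590/103 = -14135119/402318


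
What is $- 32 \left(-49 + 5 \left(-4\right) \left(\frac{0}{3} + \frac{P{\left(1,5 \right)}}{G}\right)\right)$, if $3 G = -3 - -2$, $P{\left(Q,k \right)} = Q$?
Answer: $-352$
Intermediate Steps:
$G = - \frac{1}{3}$ ($G = \frac{-3 - -2}{3} = \frac{-3 + 2}{3} = \frac{1}{3} \left(-1\right) = - \frac{1}{3} \approx -0.33333$)
$- 32 \left(-49 + 5 \left(-4\right) \left(\frac{0}{3} + \frac{P{\left(1,5 \right)}}{G}\right)\right) = - 32 \left(-49 + 5 \left(-4\right) \left(\frac{0}{3} + 1 \frac{1}{- \frac{1}{3}}\right)\right) = - 32 \left(-49 - 20 \left(0 \cdot \frac{1}{3} + 1 \left(-3\right)\right)\right) = - 32 \left(-49 - 20 \left(0 - 3\right)\right) = - 32 \left(-49 - -60\right) = - 32 \left(-49 + 60\right) = \left(-32\right) 11 = -352$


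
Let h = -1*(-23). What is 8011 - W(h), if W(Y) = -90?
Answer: 8101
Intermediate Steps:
h = 23
8011 - W(h) = 8011 - 1*(-90) = 8011 + 90 = 8101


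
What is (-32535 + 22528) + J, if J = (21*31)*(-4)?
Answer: -12611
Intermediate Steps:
J = -2604 (J = 651*(-4) = -2604)
(-32535 + 22528) + J = (-32535 + 22528) - 2604 = -10007 - 2604 = -12611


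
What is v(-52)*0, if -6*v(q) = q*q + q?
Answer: 0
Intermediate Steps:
v(q) = -q/6 - q²/6 (v(q) = -(q*q + q)/6 = -(q² + q)/6 = -(q + q²)/6 = -q/6 - q²/6)
v(-52)*0 = -⅙*(-52)*(1 - 52)*0 = -⅙*(-52)*(-51)*0 = -442*0 = 0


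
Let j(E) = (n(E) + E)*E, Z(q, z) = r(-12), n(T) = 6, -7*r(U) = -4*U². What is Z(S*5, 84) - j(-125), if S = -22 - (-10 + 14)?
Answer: -103549/7 ≈ -14793.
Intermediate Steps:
S = -26 (S = -22 - 1*4 = -22 - 4 = -26)
r(U) = 4*U²/7 (r(U) = -(-4)*U²/7 = 4*U²/7)
Z(q, z) = 576/7 (Z(q, z) = (4/7)*(-12)² = (4/7)*144 = 576/7)
j(E) = E*(6 + E) (j(E) = (6 + E)*E = E*(6 + E))
Z(S*5, 84) - j(-125) = 576/7 - (-125)*(6 - 125) = 576/7 - (-125)*(-119) = 576/7 - 1*14875 = 576/7 - 14875 = -103549/7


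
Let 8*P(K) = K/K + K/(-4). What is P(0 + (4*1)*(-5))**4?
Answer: 81/256 ≈ 0.31641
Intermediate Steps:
P(K) = 1/8 - K/32 (P(K) = (K/K + K/(-4))/8 = (1 + K*(-1/4))/8 = (1 - K/4)/8 = 1/8 - K/32)
P(0 + (4*1)*(-5))**4 = (1/8 - (0 + (4*1)*(-5))/32)**4 = (1/8 - (0 + 4*(-5))/32)**4 = (1/8 - (0 - 20)/32)**4 = (1/8 - 1/32*(-20))**4 = (1/8 + 5/8)**4 = (3/4)**4 = 81/256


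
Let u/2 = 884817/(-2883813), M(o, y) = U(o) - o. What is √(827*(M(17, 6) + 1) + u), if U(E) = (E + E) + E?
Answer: √26745826788724807/961271 ≈ 170.13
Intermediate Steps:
U(E) = 3*E (U(E) = 2*E + E = 3*E)
M(o, y) = 2*o (M(o, y) = 3*o - o = 2*o)
u = -589878/961271 (u = 2*(884817/(-2883813)) = 2*(884817*(-1/2883813)) = 2*(-294939/961271) = -589878/961271 ≈ -0.61364)
√(827*(M(17, 6) + 1) + u) = √(827*(2*17 + 1) - 589878/961271) = √(827*(34 + 1) - 589878/961271) = √(827*35 - 589878/961271) = √(28945 - 589878/961271) = √(27823399217/961271) = √26745826788724807/961271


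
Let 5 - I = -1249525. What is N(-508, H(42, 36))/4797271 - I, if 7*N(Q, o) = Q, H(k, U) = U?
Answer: -41960338228918/33580897 ≈ -1.2495e+6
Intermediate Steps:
I = 1249530 (I = 5 - 1*(-1249525) = 5 + 1249525 = 1249530)
N(Q, o) = Q/7
N(-508, H(42, 36))/4797271 - I = ((1/7)*(-508))/4797271 - 1*1249530 = -508/7*1/4797271 - 1249530 = -508/33580897 - 1249530 = -41960338228918/33580897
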